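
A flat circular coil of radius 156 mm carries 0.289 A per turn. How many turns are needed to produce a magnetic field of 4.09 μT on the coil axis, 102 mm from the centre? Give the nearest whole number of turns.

For an N-turn coil, B = Nμ₀IR²/[2(R²+z²)^(3/2)]. A single turn gives B₁ = 6.82×10⁻⁷ T with R = 0.156 m, z = 0.102 m.
N = B/B₁ = 4.09×10⁻⁶ / 6.82×10⁻⁷ = 5.99.

N = 6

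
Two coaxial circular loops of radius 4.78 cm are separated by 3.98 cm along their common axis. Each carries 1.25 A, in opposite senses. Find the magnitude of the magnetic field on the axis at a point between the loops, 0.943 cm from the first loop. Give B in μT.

B ≈ 5.64 μT

Each loop contributes B = μ₀IR²/[2(R²+z²)^(3/2)] on the axis, with z measured from that loop.
Loop 1 (z = 0.00943 m): B₁ = 1.55×10⁻⁵ T. Loop 2 (z = 0.03037 m): B₂ = 9.88×10⁻⁶ T.
The fields oppose: B = |B₁ − B₂| = 5.64×10⁻⁶ T.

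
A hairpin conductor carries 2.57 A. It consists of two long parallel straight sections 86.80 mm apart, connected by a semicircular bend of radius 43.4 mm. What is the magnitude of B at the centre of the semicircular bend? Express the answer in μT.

B ≈ 30.4 μT

The semicircular arc contributes B_arc = μ₀I·π/(4πR) = μ₀I/(4R) = 1.86×10⁻⁵ T.
Each semi-infinite lead is at perpendicular distance R = 0.0434 m from the centre, with the perpendicular foot at its near end, so it contributes μ₀I/(4πR); both point the same way, together 1.18×10⁻⁵ T.
Arc and leads all point the same direction: B = 1.86×10⁻⁵ + 1.18×10⁻⁵ = 3.04×10⁻⁵ T.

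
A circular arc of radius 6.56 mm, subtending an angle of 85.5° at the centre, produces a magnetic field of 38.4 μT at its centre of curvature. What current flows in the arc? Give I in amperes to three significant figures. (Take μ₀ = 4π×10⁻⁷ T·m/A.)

For a circular arc, B = μ₀Iφ/(4πR) with φ in radians; here φ = 1.492 rad.
So I = 4πRB/(μ₀φ) = 4π × 0.00656 × 3.84×10⁻⁵ / (4π×10⁻⁷ × 1.492) = 1.69 A.

I ≈ 1.69 A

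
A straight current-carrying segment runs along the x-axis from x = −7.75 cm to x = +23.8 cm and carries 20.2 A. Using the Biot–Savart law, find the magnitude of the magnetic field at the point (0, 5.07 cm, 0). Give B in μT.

For a finite straight segment, B = (μ₀I/4πd)(sinθ₁ + sinθ₂), where θ₁, θ₂ are the angles from the perpendicular to each end.
The perpendicular distance is d = 0.0507 m; the end-offsets along the wire are a = 0.0775 m and b = 0.238 m.
sinθ₁ = 0.0775/√(0.0775²+0.0507²) = 0.8368; sinθ₂ = 0.238/√(0.238²+0.0507²) = 0.9781.
B = (4π×10⁻⁷ × 20.2) / (4π × 0.0507) × (0.8368 + 0.9781) = 7.23×10⁻⁵ T.

B ≈ 72.3 μT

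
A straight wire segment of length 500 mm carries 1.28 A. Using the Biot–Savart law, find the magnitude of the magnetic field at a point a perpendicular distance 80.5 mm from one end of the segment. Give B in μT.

B ≈ 1.57 μT

For a finite straight segment, B = (μ₀I/4πd)(sinθ₁ + sinθ₂), where θ₁, θ₂ are the angles from the perpendicular to each end.
The perpendicular foot is at one end, so the two end-offsets along the wire are 0 and L = 0.5 m.
sinθ₁ = 0/√(0²+0.0805²) = 0.0000; sinθ₂ = 0.5/√(0.5²+0.0805²) = 0.9873.
B = (4π×10⁻⁷ × 1.28) / (4π × 0.0805) × (0.0000 + 0.9873) = 1.57×10⁻⁶ T.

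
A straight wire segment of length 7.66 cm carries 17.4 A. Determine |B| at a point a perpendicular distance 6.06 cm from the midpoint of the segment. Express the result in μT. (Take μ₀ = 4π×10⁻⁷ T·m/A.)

B ≈ 30.7 μT

For a finite straight segment, B = (μ₀I/4πd)(sinθ₁ + sinθ₂), where θ₁, θ₂ are the angles from the perpendicular to each end.
The perpendicular from the point meets the wire at its midpoint, so each end is L/2 = 0.0383 m away along the wire.
sinθ₁ = 0.0383/√(0.0383²+0.0606²) = 0.5343; sinθ₂ = 0.0383/√(0.0383²+0.0606²) = 0.5343.
B = (4π×10⁻⁷ × 17.4) / (4π × 0.0606) × (0.5343 + 0.5343) = 3.07×10⁻⁵ T.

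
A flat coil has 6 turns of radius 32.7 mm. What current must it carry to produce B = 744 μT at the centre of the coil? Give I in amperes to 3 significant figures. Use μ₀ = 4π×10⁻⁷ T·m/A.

I ≈ 6.45 A

For an N-turn coil, B = Nμ₀I/(2R) with R = 0.0327 m, so I = 2RB/(Nμ₀) = 2 × 0.0327 × 7.44×10⁻⁴ / (6 × 4π×10⁻⁷) = 6.45 A.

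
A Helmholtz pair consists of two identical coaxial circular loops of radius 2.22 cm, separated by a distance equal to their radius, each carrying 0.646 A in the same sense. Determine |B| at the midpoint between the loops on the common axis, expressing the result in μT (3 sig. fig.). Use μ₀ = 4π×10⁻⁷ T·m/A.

B ≈ 26.2 μT

Each loop contributes B = μ₀IR²/[2(R²+z²)^(3/2)] on the axis, with z measured from that loop.
Loop 1 (z = 0.0111 m): B₁ = 1.31×10⁻⁵ T. Loop 2 (z = 0.0111 m): B₂ = 1.31×10⁻⁵ T.
The fields add: B = B₁ + B₂ = 2.62×10⁻⁵ T.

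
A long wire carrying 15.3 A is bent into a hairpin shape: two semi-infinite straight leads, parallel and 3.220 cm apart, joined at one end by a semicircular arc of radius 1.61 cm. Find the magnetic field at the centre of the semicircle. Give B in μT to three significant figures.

B ≈ 489 μT

The semicircular arc contributes B_arc = μ₀I·π/(4πR) = μ₀I/(4R) = 2.99×10⁻⁴ T.
Each semi-infinite lead is at perpendicular distance R = 0.0161 m from the centre, with the perpendicular foot at its near end, so it contributes μ₀I/(4πR); both point the same way, together 1.90×10⁻⁴ T.
Arc and leads all point the same direction: B = 2.99×10⁻⁴ + 1.90×10⁻⁴ = 4.89×10⁻⁴ T.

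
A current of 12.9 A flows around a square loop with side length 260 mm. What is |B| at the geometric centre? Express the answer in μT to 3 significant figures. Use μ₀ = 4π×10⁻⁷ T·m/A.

B ≈ 56.1 μT

Each side is a finite straight segment at perpendicular distance d = a/(2 tan(π/4)) = 0.13 m from the centre, with end-angles ±π/4.
One side contributes B₁ = (μ₀I/4πd)·2 sin(π/4) = 1.40×10⁻⁵ T.
All 4 sides add in the same direction: B = 4 × 1.40×10⁻⁵ = 5.61×10⁻⁵ T.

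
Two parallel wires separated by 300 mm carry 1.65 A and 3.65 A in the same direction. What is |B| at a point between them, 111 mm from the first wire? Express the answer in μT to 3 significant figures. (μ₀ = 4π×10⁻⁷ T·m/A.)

B ≈ 0.889 μT

Each long wire gives B = μ₀I/(2πd). Distances are d₁ = 0.111 m and d₂ = 0.189 m.
B₁ = 2.97×10⁻⁶ T, B₂ = 3.86×10⁻⁶ T.
Between parallel currents the two contributions point in opposite directions, so they subtract. B = |B₁ − B₂| = |2.97×10⁻⁶ − 3.86×10⁻⁶| = 8.89×10⁻⁷ T.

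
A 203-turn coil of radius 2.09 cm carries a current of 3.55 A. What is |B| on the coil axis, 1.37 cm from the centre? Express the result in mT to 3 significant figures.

B ≈ 12.7 mT

For an N-turn flat coil, B = Nμ₀IR²/[2(R²+z²)^(3/2)] with R = 0.0209 m, z = 0.0137 m.
B = 203 × 6.24×10⁻⁵ T = 1.27×10⁻² T.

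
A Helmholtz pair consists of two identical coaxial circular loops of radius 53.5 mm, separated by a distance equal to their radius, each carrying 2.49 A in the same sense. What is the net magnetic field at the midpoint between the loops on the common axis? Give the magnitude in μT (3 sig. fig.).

B ≈ 41.8 μT

Each loop contributes B = μ₀IR²/[2(R²+z²)^(3/2)] on the axis, with z measured from that loop.
Loop 1 (z = 0.02675 m): B₁ = 2.09×10⁻⁵ T. Loop 2 (z = 0.02675 m): B₂ = 2.09×10⁻⁵ T.
The fields add: B = B₁ + B₂ = 4.18×10⁻⁵ T.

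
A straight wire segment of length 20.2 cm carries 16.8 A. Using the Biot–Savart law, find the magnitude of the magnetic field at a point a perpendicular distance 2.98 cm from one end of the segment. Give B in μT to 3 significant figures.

B ≈ 55.8 μT

For a finite straight segment, B = (μ₀I/4πd)(sinθ₁ + sinθ₂), where θ₁, θ₂ are the angles from the perpendicular to each end.
The perpendicular foot is at one end, so the two end-offsets along the wire are 0 and L = 0.202 m.
sinθ₁ = 0/√(0²+0.0298²) = 0.0000; sinθ₂ = 0.202/√(0.202²+0.0298²) = 0.9893.
B = (4π×10⁻⁷ × 16.8) / (4π × 0.0298) × (0.0000 + 0.9893) = 5.58×10⁻⁵ T.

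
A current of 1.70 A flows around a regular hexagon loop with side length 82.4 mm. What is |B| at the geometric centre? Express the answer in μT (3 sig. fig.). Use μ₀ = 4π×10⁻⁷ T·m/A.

Each side is a finite straight segment at perpendicular distance d = a/(2 tan(π/6)) = 0.07136 m from the centre, with end-angles ±π/6.
One side contributes B₁ = (μ₀I/4πd)·2 sin(π/6) = 2.38×10⁻⁶ T.
All 6 sides add in the same direction: B = 6 × 2.38×10⁻⁶ = 1.43×10⁻⁵ T.

B ≈ 14.3 μT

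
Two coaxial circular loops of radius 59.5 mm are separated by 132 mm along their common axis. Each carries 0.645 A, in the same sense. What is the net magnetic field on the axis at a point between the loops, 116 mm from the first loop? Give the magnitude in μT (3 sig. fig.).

Each loop contributes B = μ₀IR²/[2(R²+z²)^(3/2)] on the axis, with z measured from that loop.
Loop 1 (z = 0.116 m): B₁ = 6.48×10⁻⁷ T. Loop 2 (z = 0.016 m): B₂ = 6.13×10⁻⁶ T.
The fields add: B = B₁ + B₂ = 6.78×10⁻⁶ T.

B ≈ 6.78 μT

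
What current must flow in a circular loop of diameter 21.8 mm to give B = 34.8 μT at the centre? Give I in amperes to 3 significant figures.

I ≈ 0.604 A

At the centre of a circular loop B = μ₀I/(2R), so I = 2RB/μ₀.
With R = 0.0109 m, I = 2 × 0.0109 × 3.48×10⁻⁵ / (4π×10⁻⁷) = 0.604 A.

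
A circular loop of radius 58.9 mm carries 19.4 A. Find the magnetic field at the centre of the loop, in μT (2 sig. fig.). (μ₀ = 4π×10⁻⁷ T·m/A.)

At the centre of a circular loop the Biot–Savart law gives B = μ₀I/(2R).
B = (4π×10⁻⁷ × 19.4) / (2 × 0.0589) = 2.07×10⁻⁴ T.

B ≈ 210 μT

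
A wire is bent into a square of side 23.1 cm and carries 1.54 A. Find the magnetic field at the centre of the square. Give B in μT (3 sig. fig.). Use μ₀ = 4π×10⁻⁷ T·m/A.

B ≈ 7.54 μT

Each side is a finite straight segment at perpendicular distance d = a/(2 tan(π/4)) = 0.1155 m from the centre, with end-angles ±π/4.
One side contributes B₁ = (μ₀I/4πd)·2 sin(π/4) = 1.89×10⁻⁶ T.
All 4 sides add in the same direction: B = 4 × 1.89×10⁻⁶ = 7.54×10⁻⁶ T.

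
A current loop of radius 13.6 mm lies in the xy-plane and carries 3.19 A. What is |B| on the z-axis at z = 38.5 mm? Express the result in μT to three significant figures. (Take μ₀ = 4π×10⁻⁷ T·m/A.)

B ≈ 5.45 μT

On the axis of a circular loop, B = μ₀IR² / [2(R²+z²)^(3/2)].
R² + z² = (0.0136)² + (0.0385)² = 0.001667 m², and (R²+z²)^(3/2) = 6.81×10⁻⁵ m³.
B = (4π×10⁻⁷ × 3.19 × 0.000185) / (2 × 6.81×10⁻⁵) = 5.45×10⁻⁶ T.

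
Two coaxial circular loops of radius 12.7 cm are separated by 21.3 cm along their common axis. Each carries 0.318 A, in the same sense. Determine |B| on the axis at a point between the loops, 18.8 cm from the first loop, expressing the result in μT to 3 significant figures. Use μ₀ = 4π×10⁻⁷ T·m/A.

Each loop contributes B = μ₀IR²/[2(R²+z²)^(3/2)] on the axis, with z measured from that loop.
Loop 1 (z = 0.188 m): B₁ = 2.76×10⁻⁷ T. Loop 2 (z = 0.025 m): B₂ = 1.49×10⁻⁶ T.
The fields add: B = B₁ + B₂ = 1.76×10⁻⁶ T.

B ≈ 1.76 μT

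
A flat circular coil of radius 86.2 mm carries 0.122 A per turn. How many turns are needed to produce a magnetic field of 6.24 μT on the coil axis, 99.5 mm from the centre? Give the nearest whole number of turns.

For an N-turn coil, B = Nμ₀IR²/[2(R²+z²)^(3/2)]. A single turn gives B₁ = 2.50×10⁻⁷ T with R = 0.0862 m, z = 0.0995 m.
N = B/B₁ = 6.24×10⁻⁶ / 2.50×10⁻⁷ = 25.00.

N = 25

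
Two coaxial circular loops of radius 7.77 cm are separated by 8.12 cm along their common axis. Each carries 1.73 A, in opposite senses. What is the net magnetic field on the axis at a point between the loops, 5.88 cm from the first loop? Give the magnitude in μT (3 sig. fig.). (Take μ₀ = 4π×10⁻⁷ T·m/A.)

Each loop contributes B = μ₀IR²/[2(R²+z²)^(3/2)] on the axis, with z measured from that loop.
Loop 1 (z = 0.0588 m): B₁ = 7.09×10⁻⁶ T. Loop 2 (z = 0.0224 m): B₂ = 1.24×10⁻⁵ T.
The fields oppose: B = |B₁ − B₂| = 5.32×10⁻⁶ T.

B ≈ 5.32 μT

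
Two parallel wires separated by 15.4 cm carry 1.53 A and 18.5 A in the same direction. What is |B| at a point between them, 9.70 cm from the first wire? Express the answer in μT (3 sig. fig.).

Each long wire gives B = μ₀I/(2πd). Distances are d₁ = 0.097 m and d₂ = 0.057 m.
B₁ = 3.15×10⁻⁶ T, B₂ = 6.49×10⁻⁵ T.
Between parallel currents the two contributions point in opposite directions, so they subtract. B = |B₁ − B₂| = |3.15×10⁻⁶ − 6.49×10⁻⁵| = 6.18×10⁻⁵ T.

B ≈ 61.8 μT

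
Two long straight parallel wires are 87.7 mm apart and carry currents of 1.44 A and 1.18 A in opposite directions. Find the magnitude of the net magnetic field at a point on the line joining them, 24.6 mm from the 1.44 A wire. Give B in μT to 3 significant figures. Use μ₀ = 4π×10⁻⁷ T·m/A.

Each long wire gives B = μ₀I/(2πd). Distances are d₁ = 0.0246 m and d₂ = 0.0631 m.
B₁ = 1.17×10⁻⁵ T, B₂ = 3.74×10⁻⁶ T.
Between antiparallel currents both contributions point the same way, so they add. B = B₁ + B₂ = 1.17×10⁻⁵ + 3.74×10⁻⁶ = 1.54×10⁻⁵ T.

B ≈ 15.4 μT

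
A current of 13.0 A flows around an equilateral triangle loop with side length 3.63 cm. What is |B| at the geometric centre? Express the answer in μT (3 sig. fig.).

Each side is a finite straight segment at perpendicular distance d = a/(2 tan(π/3)) = 0.01048 m from the centre, with end-angles ±π/3.
One side contributes B₁ = (μ₀I/4πd)·2 sin(π/3) = 2.15×10⁻⁴ T.
All 3 sides add in the same direction: B = 3 × 2.15×10⁻⁴ = 6.45×10⁻⁴ T.

B ≈ 645 μT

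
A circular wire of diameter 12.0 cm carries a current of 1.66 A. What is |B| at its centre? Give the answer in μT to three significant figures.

B ≈ 17.4 μT

At the centre of a circular loop the Biot–Savart law gives B = μ₀I/(2R) (so R = 0.06 m).
B = (4π×10⁻⁷ × 1.66) / (2 × 0.06) = 1.74×10⁻⁵ T.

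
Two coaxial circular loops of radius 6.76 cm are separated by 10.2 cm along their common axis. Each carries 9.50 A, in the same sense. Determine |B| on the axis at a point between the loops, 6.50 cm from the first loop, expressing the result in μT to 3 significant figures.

Each loop contributes B = μ₀IR²/[2(R²+z²)^(3/2)] on the axis, with z measured from that loop.
Loop 1 (z = 0.065 m): B₁ = 3.31×10⁻⁵ T. Loop 2 (z = 0.037 m): B₂ = 5.96×10⁻⁵ T.
The fields add: B = B₁ + B₂ = 9.27×10⁻⁵ T.

B ≈ 92.7 μT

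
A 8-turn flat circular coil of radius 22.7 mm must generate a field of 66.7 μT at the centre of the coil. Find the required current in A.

I ≈ 0.301 A

For an N-turn coil, B = Nμ₀I/(2R) with R = 0.0227 m, so I = 2RB/(Nμ₀) = 2 × 0.0227 × 6.67×10⁻⁵ / (8 × 4π×10⁻⁷) = 0.301 A.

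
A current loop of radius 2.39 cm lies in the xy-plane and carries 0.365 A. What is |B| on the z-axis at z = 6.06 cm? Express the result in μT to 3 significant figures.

B ≈ 0.474 μT

On the axis of a circular loop, B = μ₀IR² / [2(R²+z²)^(3/2)].
R² + z² = (0.0239)² + (0.0606)² = 0.004244 m², and (R²+z²)^(3/2) = 2.76×10⁻⁴ m³.
B = (4π×10⁻⁷ × 0.365 × 0.0005712) / (2 × 2.76×10⁻⁴) = 4.74×10⁻⁷ T.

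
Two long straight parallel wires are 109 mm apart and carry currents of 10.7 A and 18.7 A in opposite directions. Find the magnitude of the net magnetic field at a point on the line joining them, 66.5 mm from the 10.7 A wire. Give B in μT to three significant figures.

Each long wire gives B = μ₀I/(2πd). Distances are d₁ = 0.0665 m and d₂ = 0.0425 m.
B₁ = 3.22×10⁻⁵ T, B₂ = 8.80×10⁻⁵ T.
Between antiparallel currents both contributions point the same way, so they add. B = B₁ + B₂ = 3.22×10⁻⁵ + 8.80×10⁻⁵ = 1.20×10⁻⁴ T.

B ≈ 120 μT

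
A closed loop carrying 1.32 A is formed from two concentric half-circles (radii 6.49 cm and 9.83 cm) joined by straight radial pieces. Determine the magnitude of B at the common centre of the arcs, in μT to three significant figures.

B ≈ 2.17 μT

The radial connectors point toward the centre, so dl × r̂ = 0 and they contribute nothing.
Each semicircle gives μ₀I/(4R): inner arc 6.39×10⁻⁶ T, outer arc 4.22×10⁻⁶ T.
The two arcs carry current in opposite angular senses, so their fields oppose: B = |6.39×10⁻⁶ − 4.22×10⁻⁶| = 2.17×10⁻⁶ T.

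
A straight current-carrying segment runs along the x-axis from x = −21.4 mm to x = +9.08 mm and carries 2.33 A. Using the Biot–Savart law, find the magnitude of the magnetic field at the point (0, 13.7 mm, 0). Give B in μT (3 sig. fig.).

For a finite straight segment, B = (μ₀I/4πd)(sinθ₁ + sinθ₂), where θ₁, θ₂ are the angles from the perpendicular to each end.
The perpendicular distance is d = 0.0137 m; the end-offsets along the wire are a = 0.0214 m and b = 0.00908 m.
sinθ₁ = 0.0214/√(0.0214²+0.0137²) = 0.8422; sinθ₂ = 0.00908/√(0.00908²+0.0137²) = 0.5525.
B = (4π×10⁻⁷ × 2.33) / (4π × 0.0137) × (0.8422 + 0.5525) = 2.37×10⁻⁵ T.

B ≈ 23.7 μT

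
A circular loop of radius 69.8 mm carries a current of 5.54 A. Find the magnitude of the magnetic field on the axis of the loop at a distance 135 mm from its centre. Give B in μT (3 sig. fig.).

B ≈ 4.83 μT

On the axis of a circular loop, B = μ₀IR² / [2(R²+z²)^(3/2)].
R² + z² = (0.0698)² + (0.135)² = 0.0231 m², and (R²+z²)^(3/2) = 3.51×10⁻³ m³.
B = (4π×10⁻⁷ × 5.54 × 0.004872) / (2 × 3.51×10⁻³) = 4.83×10⁻⁶ T.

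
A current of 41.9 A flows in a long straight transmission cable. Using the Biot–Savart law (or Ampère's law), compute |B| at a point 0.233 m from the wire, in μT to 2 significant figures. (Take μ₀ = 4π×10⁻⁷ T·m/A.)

B ≈ 36 μT

For an infinitely long straight wire, B = μ₀I/(2πd).
B = (4π×10⁻⁷ × 41.9) / (2π × 0.233) = 3.60×10⁻⁵ T.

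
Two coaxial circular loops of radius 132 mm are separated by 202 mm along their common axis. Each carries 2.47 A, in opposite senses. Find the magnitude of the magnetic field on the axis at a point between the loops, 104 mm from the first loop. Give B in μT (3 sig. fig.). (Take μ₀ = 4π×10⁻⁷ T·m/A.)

B ≈ 0.388 μT

Each loop contributes B = μ₀IR²/[2(R²+z²)^(3/2)] on the axis, with z measured from that loop.
Loop 1 (z = 0.104 m): B₁ = 5.70×10⁻⁶ T. Loop 2 (z = 0.098 m): B₂ = 6.09×10⁻⁶ T.
The fields oppose: B = |B₁ − B₂| = 3.88×10⁻⁷ T.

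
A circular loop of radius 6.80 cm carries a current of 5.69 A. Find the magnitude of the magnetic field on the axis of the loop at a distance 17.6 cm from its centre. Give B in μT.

B ≈ 2.46 μT

On the axis of a circular loop, B = μ₀IR² / [2(R²+z²)^(3/2)].
R² + z² = (0.068)² + (0.176)² = 0.0356 m², and (R²+z²)^(3/2) = 6.72×10⁻³ m³.
B = (4π×10⁻⁷ × 5.69 × 0.004624) / (2 × 6.72×10⁻³) = 2.46×10⁻⁶ T.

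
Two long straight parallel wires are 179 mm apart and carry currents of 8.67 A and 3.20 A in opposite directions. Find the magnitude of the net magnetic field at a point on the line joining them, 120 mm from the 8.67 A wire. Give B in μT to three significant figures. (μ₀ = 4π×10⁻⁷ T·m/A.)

B ≈ 25.3 μT

Each long wire gives B = μ₀I/(2πd). Distances are d₁ = 0.12 m and d₂ = 0.059 m.
B₁ = 1.45×10⁻⁵ T, B₂ = 1.08×10⁻⁵ T.
Between antiparallel currents both contributions point the same way, so they add. B = B₁ + B₂ = 1.45×10⁻⁵ + 1.08×10⁻⁵ = 2.53×10⁻⁵ T.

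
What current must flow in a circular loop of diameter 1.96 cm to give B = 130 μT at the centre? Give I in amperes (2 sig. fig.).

At the centre of a circular loop B = μ₀I/(2R), so I = 2RB/μ₀.
With R = 0.0098 m, I = 2 × 0.0098 × 1.30×10⁻⁴ / (4π×10⁻⁷) = 2.03 A.

I ≈ 2.0 A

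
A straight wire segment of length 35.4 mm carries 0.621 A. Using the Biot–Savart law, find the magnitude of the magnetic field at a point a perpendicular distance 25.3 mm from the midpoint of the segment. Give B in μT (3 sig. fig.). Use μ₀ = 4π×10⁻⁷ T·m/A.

For a finite straight segment, B = (μ₀I/4πd)(sinθ₁ + sinθ₂), where θ₁, θ₂ are the angles from the perpendicular to each end.
The perpendicular from the point meets the wire at its midpoint, so each end is L/2 = 0.0177 m away along the wire.
sinθ₁ = 0.0177/√(0.0177²+0.0253²) = 0.5732; sinθ₂ = 0.0177/√(0.0177²+0.0253²) = 0.5732.
B = (4π×10⁻⁷ × 0.621) / (4π × 0.0253) × (0.5732 + 0.5732) = 2.81×10⁻⁶ T.

B ≈ 2.81 μT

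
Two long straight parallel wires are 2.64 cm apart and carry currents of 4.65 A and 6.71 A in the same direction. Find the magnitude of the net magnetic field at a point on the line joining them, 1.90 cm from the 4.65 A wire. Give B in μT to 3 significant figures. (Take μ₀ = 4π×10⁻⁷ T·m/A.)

B ≈ 132 μT

Each long wire gives B = μ₀I/(2πd). Distances are d₁ = 0.019 m and d₂ = 0.0074 m.
B₁ = 4.89×10⁻⁵ T, B₂ = 1.81×10⁻⁴ T.
Between parallel currents the two contributions point in opposite directions, so they subtract. B = |B₁ − B₂| = |4.89×10⁻⁵ − 1.81×10⁻⁴| = 1.32×10⁻⁴ T.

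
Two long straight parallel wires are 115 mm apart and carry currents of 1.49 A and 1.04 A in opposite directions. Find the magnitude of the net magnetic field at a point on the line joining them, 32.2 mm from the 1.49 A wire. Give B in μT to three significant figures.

Each long wire gives B = μ₀I/(2πd). Distances are d₁ = 0.0322 m and d₂ = 0.0828 m.
B₁ = 9.25×10⁻⁶ T, B₂ = 2.51×10⁻⁶ T.
Between antiparallel currents both contributions point the same way, so they add. B = B₁ + B₂ = 9.25×10⁻⁶ + 2.51×10⁻⁶ = 1.18×10⁻⁵ T.

B ≈ 11.8 μT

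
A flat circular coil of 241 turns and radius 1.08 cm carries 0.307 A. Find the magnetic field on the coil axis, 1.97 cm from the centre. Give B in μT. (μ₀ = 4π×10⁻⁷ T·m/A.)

B ≈ 478 μT

For an N-turn flat coil, B = Nμ₀IR²/[2(R²+z²)^(3/2)] with R = 0.0108 m, z = 0.0197 m.
B = 241 × 1.98×10⁻⁶ T = 4.78×10⁻⁴ T.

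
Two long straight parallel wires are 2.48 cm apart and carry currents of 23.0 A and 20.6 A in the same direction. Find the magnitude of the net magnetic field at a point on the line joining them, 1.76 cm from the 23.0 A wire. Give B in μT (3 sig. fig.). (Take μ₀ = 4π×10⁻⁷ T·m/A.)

Each long wire gives B = μ₀I/(2πd). Distances are d₁ = 0.0176 m and d₂ = 0.0072 m.
B₁ = 2.61×10⁻⁴ T, B₂ = 5.72×10⁻⁴ T.
Between parallel currents the two contributions point in opposite directions, so they subtract. B = |B₁ − B₂| = |2.61×10⁻⁴ − 5.72×10⁻⁴| = 3.11×10⁻⁴ T.

B ≈ 311 μT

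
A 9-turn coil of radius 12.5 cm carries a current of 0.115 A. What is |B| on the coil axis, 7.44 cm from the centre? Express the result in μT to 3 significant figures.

For an N-turn flat coil, B = Nμ₀IR²/[2(R²+z²)^(3/2)] with R = 0.125 m, z = 0.0744 m.
B = 9 × 3.67×10⁻⁷ T = 3.30×10⁻⁶ T.

B ≈ 3.30 μT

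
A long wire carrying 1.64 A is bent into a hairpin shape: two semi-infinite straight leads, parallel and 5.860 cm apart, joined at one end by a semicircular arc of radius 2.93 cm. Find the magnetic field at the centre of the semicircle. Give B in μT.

The semicircular arc contributes B_arc = μ₀I·π/(4πR) = μ₀I/(4R) = 1.76×10⁻⁵ T.
Each semi-infinite lead is at perpendicular distance R = 0.0293 m from the centre, with the perpendicular foot at its near end, so it contributes μ₀I/(4πR); both point the same way, together 1.12×10⁻⁵ T.
Arc and leads all point the same direction: B = 1.76×10⁻⁵ + 1.12×10⁻⁵ = 2.88×10⁻⁵ T.

B ≈ 28.8 μT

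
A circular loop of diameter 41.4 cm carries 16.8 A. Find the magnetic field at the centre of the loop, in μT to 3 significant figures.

B ≈ 51.0 μT

At the centre of a circular loop the Biot–Savart law gives B = μ₀I/(2R) (so R = 0.207 m).
B = (4π×10⁻⁷ × 16.8) / (2 × 0.207) = 5.10×10⁻⁵ T.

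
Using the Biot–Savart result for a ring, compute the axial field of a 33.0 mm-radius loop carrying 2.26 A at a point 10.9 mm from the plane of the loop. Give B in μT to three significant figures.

B ≈ 36.8 μT

On the axis of a circular loop, B = μ₀IR² / [2(R²+z²)^(3/2)].
R² + z² = (0.033)² + (0.0109)² = 0.001208 m², and (R²+z²)^(3/2) = 4.20×10⁻⁵ m³.
B = (4π×10⁻⁷ × 2.26 × 0.001089) / (2 × 4.20×10⁻⁵) = 3.68×10⁻⁵ T.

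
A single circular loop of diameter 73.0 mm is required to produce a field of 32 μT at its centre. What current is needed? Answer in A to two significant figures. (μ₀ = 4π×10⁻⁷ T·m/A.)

I ≈ 1.9 A

At the centre of a circular loop B = μ₀I/(2R), so I = 2RB/μ₀.
With R = 0.0365 m, I = 2 × 0.0365 × 3.20×10⁻⁵ / (4π×10⁻⁷) = 1.86 A.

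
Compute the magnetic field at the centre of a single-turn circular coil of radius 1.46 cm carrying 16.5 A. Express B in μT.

At the centre of a circular loop the Biot–Savart law gives B = μ₀I/(2R).
B = (4π×10⁻⁷ × 16.5) / (2 × 0.0146) = 7.10×10⁻⁴ T.

B ≈ 710 μT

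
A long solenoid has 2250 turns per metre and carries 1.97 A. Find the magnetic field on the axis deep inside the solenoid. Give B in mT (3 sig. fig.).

B ≈ 5.57 mT

Inside a long solenoid, B = μ₀nI with n = 2250 turns/m.
B = 4π×10⁻⁷ × 2250 × 1.97 = 5.57×10⁻³ T.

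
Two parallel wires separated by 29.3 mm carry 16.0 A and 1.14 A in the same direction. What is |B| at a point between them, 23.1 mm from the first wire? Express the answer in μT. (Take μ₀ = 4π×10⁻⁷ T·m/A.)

Each long wire gives B = μ₀I/(2πd). Distances are d₁ = 0.0231 m and d₂ = 0.0062 m.
B₁ = 1.39×10⁻⁴ T, B₂ = 3.68×10⁻⁵ T.
Between parallel currents the two contributions point in opposite directions, so they subtract. B = |B₁ − B₂| = |1.39×10⁻⁴ − 3.68×10⁻⁵| = 1.02×10⁻⁴ T.

B ≈ 102 μT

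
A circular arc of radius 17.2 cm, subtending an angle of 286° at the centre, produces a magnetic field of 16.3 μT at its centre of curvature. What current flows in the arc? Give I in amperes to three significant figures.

I ≈ 5.62 A

For a circular arc, B = μ₀Iφ/(4πR) with φ in radians; here φ = 4.992 rad.
So I = 4πRB/(μ₀φ) = 4π × 0.172 × 1.63×10⁻⁵ / (4π×10⁻⁷ × 4.992) = 5.62 A.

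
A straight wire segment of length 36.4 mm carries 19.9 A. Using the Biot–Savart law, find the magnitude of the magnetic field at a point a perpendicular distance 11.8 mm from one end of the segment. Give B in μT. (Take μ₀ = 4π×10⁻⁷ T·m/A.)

For a finite straight segment, B = (μ₀I/4πd)(sinθ₁ + sinθ₂), where θ₁, θ₂ are the angles from the perpendicular to each end.
The perpendicular foot is at one end, so the two end-offsets along the wire are 0 and L = 0.0364 m.
sinθ₁ = 0/√(0²+0.0118²) = 0.0000; sinθ₂ = 0.0364/√(0.0364²+0.0118²) = 0.9513.
B = (4π×10⁻⁷ × 19.9) / (4π × 0.0118) × (0.0000 + 0.9513) = 1.60×10⁻⁴ T.

B ≈ 160 μT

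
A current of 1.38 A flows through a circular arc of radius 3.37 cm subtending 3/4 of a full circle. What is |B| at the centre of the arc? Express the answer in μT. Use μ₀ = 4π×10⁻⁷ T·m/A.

The Biot–Savart field of a circular arc at its centre is B = μ₀Iφ/(4πR), with φ = 4.712 rad.
B = (4π×10⁻⁷ × 1.38 × 4.712) / (4π × 0.0337) = 1.93×10⁻⁵ T.

B ≈ 19.3 μT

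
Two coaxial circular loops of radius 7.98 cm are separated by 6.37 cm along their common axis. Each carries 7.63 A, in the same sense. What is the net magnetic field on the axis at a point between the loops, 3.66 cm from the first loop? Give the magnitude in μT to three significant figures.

Each loop contributes B = μ₀IR²/[2(R²+z²)^(3/2)] on the axis, with z measured from that loop.
Loop 1 (z = 0.0366 m): B₁ = 4.51×10⁻⁵ T. Loop 2 (z = 0.0271 m): B₂ = 5.10×10⁻⁵ T.
The fields add: B = B₁ + B₂ = 9.61×10⁻⁵ T.

B ≈ 96.1 μT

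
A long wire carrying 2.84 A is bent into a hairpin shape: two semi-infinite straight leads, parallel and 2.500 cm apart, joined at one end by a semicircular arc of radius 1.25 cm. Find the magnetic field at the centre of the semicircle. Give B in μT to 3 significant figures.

The semicircular arc contributes B_arc = μ₀I·π/(4πR) = μ₀I/(4R) = 7.14×10⁻⁵ T.
Each semi-infinite lead is at perpendicular distance R = 0.0125 m from the centre, with the perpendicular foot at its near end, so it contributes μ₀I/(4πR); both point the same way, together 4.54×10⁻⁵ T.
Arc and leads all point the same direction: B = 7.14×10⁻⁵ + 4.54×10⁻⁵ = 1.17×10⁻⁴ T.

B ≈ 117 μT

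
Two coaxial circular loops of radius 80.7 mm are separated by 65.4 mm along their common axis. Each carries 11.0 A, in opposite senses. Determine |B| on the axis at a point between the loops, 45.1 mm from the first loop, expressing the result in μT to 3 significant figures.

B ≈ 21.1 μT

Each loop contributes B = μ₀IR²/[2(R²+z²)^(3/2)] on the axis, with z measured from that loop.
Loop 1 (z = 0.0451 m): B₁ = 5.70×10⁻⁵ T. Loop 2 (z = 0.0203 m): B₂ = 7.81×10⁻⁵ T.
The fields oppose: B = |B₁ − B₂| = 2.11×10⁻⁵ T.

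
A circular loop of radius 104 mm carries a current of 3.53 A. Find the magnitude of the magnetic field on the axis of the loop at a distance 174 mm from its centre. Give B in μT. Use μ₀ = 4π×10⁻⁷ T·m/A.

B ≈ 2.88 μT

On the axis of a circular loop, B = μ₀IR² / [2(R²+z²)^(3/2)].
R² + z² = (0.104)² + (0.174)² = 0.04109 m², and (R²+z²)^(3/2) = 8.33×10⁻³ m³.
B = (4π×10⁻⁷ × 3.53 × 0.01082) / (2 × 8.33×10⁻³) = 2.88×10⁻⁶ T.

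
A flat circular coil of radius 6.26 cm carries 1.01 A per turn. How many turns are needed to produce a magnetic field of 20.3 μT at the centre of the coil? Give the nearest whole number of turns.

For an N-turn coil, B = Nμ₀I/(2R). A single turn gives B₁ = 1.01×10⁻⁵ T with R = 0.0626 m.
N = B/B₁ = 2.03×10⁻⁵ / 1.01×10⁻⁵ = 2.00.

N = 2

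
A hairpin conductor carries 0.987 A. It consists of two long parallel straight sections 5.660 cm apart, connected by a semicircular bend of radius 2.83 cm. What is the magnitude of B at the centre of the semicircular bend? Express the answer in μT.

B ≈ 17.9 μT

The semicircular arc contributes B_arc = μ₀I·π/(4πR) = μ₀I/(4R) = 1.10×10⁻⁵ T.
Each semi-infinite lead is at perpendicular distance R = 0.0283 m from the centre, with the perpendicular foot at its near end, so it contributes μ₀I/(4πR); both point the same way, together 6.98×10⁻⁶ T.
Arc and leads all point the same direction: B = 1.10×10⁻⁵ + 6.98×10⁻⁶ = 1.79×10⁻⁵ T.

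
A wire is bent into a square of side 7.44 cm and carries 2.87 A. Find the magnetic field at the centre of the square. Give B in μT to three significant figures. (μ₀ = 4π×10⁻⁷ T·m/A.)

B ≈ 43.6 μT

Each side is a finite straight segment at perpendicular distance d = a/(2 tan(π/4)) = 0.0372 m from the centre, with end-angles ±π/4.
One side contributes B₁ = (μ₀I/4πd)·2 sin(π/4) = 1.09×10⁻⁵ T.
All 4 sides add in the same direction: B = 4 × 1.09×10⁻⁵ = 4.36×10⁻⁵ T.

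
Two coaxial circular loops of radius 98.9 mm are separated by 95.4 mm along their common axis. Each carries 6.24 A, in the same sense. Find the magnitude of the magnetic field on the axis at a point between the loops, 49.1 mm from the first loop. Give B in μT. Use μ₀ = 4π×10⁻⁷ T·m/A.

B ≈ 57.9 μT

Each loop contributes B = μ₀IR²/[2(R²+z²)^(3/2)] on the axis, with z measured from that loop.
Loop 1 (z = 0.0491 m): B₁ = 2.85×10⁻⁵ T. Loop 2 (z = 0.0463 m): B₂ = 2.94×10⁻⁵ T.
The fields add: B = B₁ + B₂ = 5.79×10⁻⁵ T.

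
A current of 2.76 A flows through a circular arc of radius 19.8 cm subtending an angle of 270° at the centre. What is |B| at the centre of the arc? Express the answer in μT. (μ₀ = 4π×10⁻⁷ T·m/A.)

B ≈ 6.57 μT

The Biot–Savart field of a circular arc at its centre is B = μ₀Iφ/(4πR), with φ = 4.712 rad.
B = (4π×10⁻⁷ × 2.76 × 4.712) / (4π × 0.198) = 6.57×10⁻⁶ T.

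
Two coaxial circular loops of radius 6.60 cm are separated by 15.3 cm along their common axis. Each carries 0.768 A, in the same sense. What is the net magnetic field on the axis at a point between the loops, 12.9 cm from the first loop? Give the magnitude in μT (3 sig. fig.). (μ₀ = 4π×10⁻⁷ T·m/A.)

B ≈ 6.76 μT

Each loop contributes B = μ₀IR²/[2(R²+z²)^(3/2)] on the axis, with z measured from that loop.
Loop 1 (z = 0.129 m): B₁ = 6.91×10⁻⁷ T. Loop 2 (z = 0.024 m): B₂ = 6.07×10⁻⁶ T.
The fields add: B = B₁ + B₂ = 6.76×10⁻⁶ T.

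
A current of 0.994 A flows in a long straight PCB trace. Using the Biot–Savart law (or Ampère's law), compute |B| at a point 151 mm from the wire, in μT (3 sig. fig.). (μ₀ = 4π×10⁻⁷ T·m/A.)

B ≈ 1.32 μT

For an infinitely long straight wire, B = μ₀I/(2πd).
B = (4π×10⁻⁷ × 0.994) / (2π × 0.151) = 1.32×10⁻⁶ T.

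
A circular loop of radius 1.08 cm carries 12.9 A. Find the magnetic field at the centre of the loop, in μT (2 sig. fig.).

At the centre of a circular loop the Biot–Savart law gives B = μ₀I/(2R).
B = (4π×10⁻⁷ × 12.9) / (2 × 0.0108) = 7.50×10⁻⁴ T.

B ≈ 750 μT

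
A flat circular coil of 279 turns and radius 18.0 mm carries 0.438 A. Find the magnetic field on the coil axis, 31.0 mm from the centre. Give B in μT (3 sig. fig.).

B ≈ 540 μT

For an N-turn flat coil, B = Nμ₀IR²/[2(R²+z²)^(3/2)] with R = 0.018 m, z = 0.031 m.
B = 279 × 1.94×10⁻⁶ T = 5.40×10⁻⁴ T.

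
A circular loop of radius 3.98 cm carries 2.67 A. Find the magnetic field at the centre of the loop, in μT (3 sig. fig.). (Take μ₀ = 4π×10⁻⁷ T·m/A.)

B ≈ 42.2 μT

At the centre of a circular loop the Biot–Savart law gives B = μ₀I/(2R).
B = (4π×10⁻⁷ × 2.67) / (2 × 0.0398) = 4.22×10⁻⁵ T.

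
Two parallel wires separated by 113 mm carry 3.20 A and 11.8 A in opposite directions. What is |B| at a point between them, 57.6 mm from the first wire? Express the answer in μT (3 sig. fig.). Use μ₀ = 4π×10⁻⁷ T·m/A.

B ≈ 53.7 μT

Each long wire gives B = μ₀I/(2πd). Distances are d₁ = 0.0576 m and d₂ = 0.0554 m.
B₁ = 1.11×10⁻⁵ T, B₂ = 4.26×10⁻⁵ T.
Between antiparallel currents both contributions point the same way, so they add. B = B₁ + B₂ = 1.11×10⁻⁵ + 4.26×10⁻⁵ = 5.37×10⁻⁵ T.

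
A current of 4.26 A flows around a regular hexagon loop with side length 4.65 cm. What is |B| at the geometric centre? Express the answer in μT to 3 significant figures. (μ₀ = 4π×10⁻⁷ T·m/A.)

B ≈ 63.5 μT

Each side is a finite straight segment at perpendicular distance d = a/(2 tan(π/6)) = 0.04027 m from the centre, with end-angles ±π/6.
One side contributes B₁ = (μ₀I/4πd)·2 sin(π/6) = 1.06×10⁻⁵ T.
All 6 sides add in the same direction: B = 6 × 1.06×10⁻⁵ = 6.35×10⁻⁵ T.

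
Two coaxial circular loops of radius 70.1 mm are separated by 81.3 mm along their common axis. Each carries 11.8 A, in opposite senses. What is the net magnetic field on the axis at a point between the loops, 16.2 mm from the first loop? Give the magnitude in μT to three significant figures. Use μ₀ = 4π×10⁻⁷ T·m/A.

B ≈ 56.2 μT

Each loop contributes B = μ₀IR²/[2(R²+z²)^(3/2)] on the axis, with z measured from that loop.
Loop 1 (z = 0.0162 m): B₁ = 9.78×10⁻⁵ T. Loop 2 (z = 0.0651 m): B₂ = 4.16×10⁻⁵ T.
The fields oppose: B = |B₁ − B₂| = 5.62×10⁻⁵ T.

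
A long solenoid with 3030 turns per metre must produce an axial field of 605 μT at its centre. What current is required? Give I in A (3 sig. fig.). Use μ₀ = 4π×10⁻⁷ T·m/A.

I ≈ 0.159 A

Inside a long solenoid B = μ₀nI with n = 3030 m⁻¹, so I = B/(μ₀n).
I = 6.05×10⁻⁴ / (4π×10⁻⁷ × 3030) = 0.159 A.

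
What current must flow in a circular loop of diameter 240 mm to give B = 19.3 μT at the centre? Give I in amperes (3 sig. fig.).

At the centre of a circular loop B = μ₀I/(2R), so I = 2RB/μ₀.
With R = 0.12 m, I = 2 × 0.12 × 1.93×10⁻⁵ / (4π×10⁻⁷) = 3.69 A.

I ≈ 3.69 A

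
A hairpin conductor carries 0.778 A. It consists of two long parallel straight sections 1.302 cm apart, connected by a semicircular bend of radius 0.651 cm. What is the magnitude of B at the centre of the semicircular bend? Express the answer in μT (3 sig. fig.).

The semicircular arc contributes B_arc = μ₀I·π/(4πR) = μ₀I/(4R) = 3.75×10⁻⁵ T.
Each semi-infinite lead is at perpendicular distance R = 0.00651 m from the centre, with the perpendicular foot at its near end, so it contributes μ₀I/(4πR); both point the same way, together 2.39×10⁻⁵ T.
Arc and leads all point the same direction: B = 3.75×10⁻⁵ + 2.39×10⁻⁵ = 6.14×10⁻⁵ T.

B ≈ 61.4 μT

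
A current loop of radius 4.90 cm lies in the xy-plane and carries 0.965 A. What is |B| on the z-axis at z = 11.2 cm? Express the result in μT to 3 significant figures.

B ≈ 0.797 μT

On the axis of a circular loop, B = μ₀IR² / [2(R²+z²)^(3/2)].
R² + z² = (0.049)² + (0.112)² = 0.01494 m², and (R²+z²)^(3/2) = 1.83×10⁻³ m³.
B = (4π×10⁻⁷ × 0.965 × 0.002401) / (2 × 1.83×10⁻³) = 7.97×10⁻⁷ T.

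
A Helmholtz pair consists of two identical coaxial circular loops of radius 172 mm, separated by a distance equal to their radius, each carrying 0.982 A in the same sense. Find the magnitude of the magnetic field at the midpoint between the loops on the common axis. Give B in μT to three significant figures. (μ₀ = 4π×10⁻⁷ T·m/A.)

B ≈ 5.13 μT

Each loop contributes B = μ₀IR²/[2(R²+z²)^(3/2)] on the axis, with z measured from that loop.
Loop 1 (z = 0.086 m): B₁ = 2.57×10⁻⁶ T. Loop 2 (z = 0.086 m): B₂ = 2.57×10⁻⁶ T.
The fields add: B = B₁ + B₂ = 5.13×10⁻⁶ T.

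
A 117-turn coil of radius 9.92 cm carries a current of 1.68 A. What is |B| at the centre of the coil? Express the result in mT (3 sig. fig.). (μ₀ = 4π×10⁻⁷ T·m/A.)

For an N-turn flat coil, B = Nμ₀I/(2R) with R = 0.0992 m.
B = 117 × 1.06×10⁻⁵ T = 1.24×10⁻³ T.

B ≈ 1.24 mT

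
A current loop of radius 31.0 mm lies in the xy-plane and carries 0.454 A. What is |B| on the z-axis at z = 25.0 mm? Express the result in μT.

B ≈ 4.34 μT

On the axis of a circular loop, B = μ₀IR² / [2(R²+z²)^(3/2)].
R² + z² = (0.031)² + (0.025)² = 0.001586 m², and (R²+z²)^(3/2) = 6.32×10⁻⁵ m³.
B = (4π×10⁻⁷ × 0.454 × 0.000961) / (2 × 6.32×10⁻⁵) = 4.34×10⁻⁶ T.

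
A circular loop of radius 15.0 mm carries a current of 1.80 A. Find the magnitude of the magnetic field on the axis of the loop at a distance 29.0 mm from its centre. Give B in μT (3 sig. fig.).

On the axis of a circular loop, B = μ₀IR² / [2(R²+z²)^(3/2)].
R² + z² = (0.015)² + (0.029)² = 0.001066 m², and (R²+z²)^(3/2) = 3.48×10⁻⁵ m³.
B = (4π×10⁻⁷ × 1.80 × 0.000225) / (2 × 3.48×10⁻⁵) = 7.31×10⁻⁶ T.

B ≈ 7.31 μT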